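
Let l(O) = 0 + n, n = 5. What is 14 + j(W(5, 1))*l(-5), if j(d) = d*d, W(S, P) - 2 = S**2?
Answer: 3659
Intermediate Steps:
W(S, P) = 2 + S**2
j(d) = d**2
l(O) = 5 (l(O) = 0 + 5 = 5)
14 + j(W(5, 1))*l(-5) = 14 + (2 + 5**2)**2*5 = 14 + (2 + 25)**2*5 = 14 + 27**2*5 = 14 + 729*5 = 14 + 3645 = 3659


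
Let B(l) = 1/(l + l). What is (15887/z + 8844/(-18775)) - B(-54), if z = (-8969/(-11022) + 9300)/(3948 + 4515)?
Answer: 3004806226670901887/207866763861300 ≈ 14455.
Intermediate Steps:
z = 102513569/93279186 (z = (-8969*(-1/11022) + 9300)/8463 = (8969/11022 + 9300)*(1/8463) = (102513569/11022)*(1/8463) = 102513569/93279186 ≈ 1.0990)
B(l) = 1/(2*l)
(15887/z + 8844/(-18775)) - B(-54) = (15887/(102513569/93279186) + 8844/(-18775)) - 1/(2*(-54)) = (15887*(93279186/102513569) + 8844*(-1/18775)) - (-1)/(2*54) = (1481926427982/102513569 - 8844/18775) - 1*(-1/108) = 27822262055357814/1924692257975 + 1/108 = 3004806226670901887/207866763861300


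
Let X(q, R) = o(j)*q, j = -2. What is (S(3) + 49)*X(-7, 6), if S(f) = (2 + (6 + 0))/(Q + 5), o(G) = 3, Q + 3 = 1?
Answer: -1085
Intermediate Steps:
Q = -2 (Q = -3 + 1 = -2)
X(q, R) = 3*q
S(f) = 8/3 (S(f) = (2 + (6 + 0))/(-2 + 5) = (2 + 6)/3 = 8*(⅓) = 8/3)
(S(3) + 49)*X(-7, 6) = (8/3 + 49)*(3*(-7)) = (155/3)*(-21) = -1085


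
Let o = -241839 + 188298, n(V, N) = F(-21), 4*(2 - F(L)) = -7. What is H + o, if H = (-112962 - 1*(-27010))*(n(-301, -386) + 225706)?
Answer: -19400257973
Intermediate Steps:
F(L) = 15/4 (F(L) = 2 - ¼*(-7) = 2 + 7/4 = 15/4)
n(V, N) = 15/4
H = -19400204432 (H = (-112962 - 1*(-27010))*(15/4 + 225706) = (-112962 + 27010)*(902839/4) = -85952*902839/4 = -19400204432)
o = -53541
H + o = -19400204432 - 53541 = -19400257973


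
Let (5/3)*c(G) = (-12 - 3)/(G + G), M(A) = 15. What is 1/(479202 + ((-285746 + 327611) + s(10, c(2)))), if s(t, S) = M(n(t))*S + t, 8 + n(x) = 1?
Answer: 4/2084173 ≈ 1.9192e-6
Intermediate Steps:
n(x) = -7 (n(x) = -8 + 1 = -7)
c(G) = -9/(2*G) (c(G) = 3*((-12 - 3)/(G + G))/5 = 3*(-15*1/(2*G))/5 = 3*(-15/(2*G))/5 = -9/(2*G))
s(t, S) = t + 15*S (s(t, S) = 15*S + t = t + 15*S)
1/(479202 + ((-285746 + 327611) + s(10, c(2)))) = 1/(479202 + ((-285746 + 327611) + (10 + 15*(-9/2/2)))) = 1/(479202 + (41865 + (10 + 15*(-9/2*½)))) = 1/(479202 + (41865 + (10 + 15*(-9/4)))) = 1/(479202 + (41865 + (10 - 135/4))) = 1/(479202 + (41865 - 95/4)) = 1/(479202 + 167365/4) = 1/(2084173/4) = 4/2084173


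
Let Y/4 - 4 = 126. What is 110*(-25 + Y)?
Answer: 54450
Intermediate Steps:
Y = 520 (Y = 16 + 4*126 = 16 + 504 = 520)
110*(-25 + Y) = 110*(-25 + 520) = 110*495 = 54450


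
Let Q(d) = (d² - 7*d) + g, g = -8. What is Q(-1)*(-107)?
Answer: 0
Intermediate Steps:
Q(d) = -8 + d² - 7*d (Q(d) = (d² - 7*d) - 8 = -8 + d² - 7*d)
Q(-1)*(-107) = (-8 + (-1)² - 7*(-1))*(-107) = (-8 + 1 + 7)*(-107) = 0*(-107) = 0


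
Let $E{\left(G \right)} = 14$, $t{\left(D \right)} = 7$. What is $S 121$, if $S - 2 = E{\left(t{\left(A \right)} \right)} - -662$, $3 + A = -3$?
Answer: $82038$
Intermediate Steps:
$A = -6$ ($A = -3 - 3 = -6$)
$S = 678$ ($S = 2 + \left(14 - -662\right) = 2 + \left(14 + 662\right) = 2 + 676 = 678$)
$S 121 = 678 \cdot 121 = 82038$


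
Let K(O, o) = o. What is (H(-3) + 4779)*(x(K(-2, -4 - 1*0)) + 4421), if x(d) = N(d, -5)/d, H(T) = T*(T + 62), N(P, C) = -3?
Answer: 40697787/2 ≈ 2.0349e+7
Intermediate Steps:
H(T) = T*(62 + T)
x(d) = -3/d
(H(-3) + 4779)*(x(K(-2, -4 - 1*0)) + 4421) = (-3*(62 - 3) + 4779)*(-3/(-4 - 1*0) + 4421) = (-3*59 + 4779)*(-3/(-4 + 0) + 4421) = (-177 + 4779)*(-3/(-4) + 4421) = 4602*(-3*(-¼) + 4421) = 4602*(¾ + 4421) = 4602*(17687/4) = 40697787/2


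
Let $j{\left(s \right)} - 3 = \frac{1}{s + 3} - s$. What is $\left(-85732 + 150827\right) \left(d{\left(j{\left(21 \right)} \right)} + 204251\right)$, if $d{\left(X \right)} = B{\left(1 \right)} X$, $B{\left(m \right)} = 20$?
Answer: $\frac{79634033345}{6} \approx 1.3272 \cdot 10^{10}$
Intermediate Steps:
$j{\left(s \right)} = 3 + \frac{1}{3 + s} - s$ ($j{\left(s \right)} = 3 - \left(s - \frac{1}{s + 3}\right) = 3 - \left(s - \frac{1}{3 + s}\right) = 3 + \frac{1}{3 + s} - s$)
$d{\left(X \right)} = 20 X$
$\left(-85732 + 150827\right) \left(d{\left(j{\left(21 \right)} \right)} + 204251\right) = \left(-85732 + 150827\right) \left(20 \frac{10 - 21^{2}}{3 + 21} + 204251\right) = 65095 \left(20 \frac{10 - 441}{24} + 204251\right) = 65095 \left(20 \cdot \frac{1}{24} \left(-431\right) + 204251\right) = 65095 \left(20 \left(- \frac{431}{24}\right) + 204251\right) = 65095 \left(- \frac{2155}{6} + 204251\right) = 65095 \cdot \frac{1223351}{6} = \frac{79634033345}{6}$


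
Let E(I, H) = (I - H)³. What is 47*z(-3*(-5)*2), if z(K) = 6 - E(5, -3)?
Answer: -23782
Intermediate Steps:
z(K) = -506 (z(K) = 6 - (-1)*(-3 - 1*5)³ = 6 - (-1)*(-3 - 5)³ = 6 - (-1)*(-8)³ = 6 - (-1)*(-512) = 6 - 1*512 = 6 - 512 = -506)
47*z(-3*(-5)*2) = 47*(-506) = -23782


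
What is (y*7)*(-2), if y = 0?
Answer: 0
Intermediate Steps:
(y*7)*(-2) = (0*7)*(-2) = 0*(-2) = 0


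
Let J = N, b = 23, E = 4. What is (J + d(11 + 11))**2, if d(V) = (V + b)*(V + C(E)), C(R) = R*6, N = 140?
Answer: 4884100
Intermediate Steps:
C(R) = 6*R
J = 140
d(V) = (23 + V)*(24 + V) (d(V) = (V + 23)*(V + 6*4) = (23 + V)*(V + 24) = (23 + V)*(24 + V))
(J + d(11 + 11))**2 = (140 + (552 + (11 + 11)**2 + 47*(11 + 11)))**2 = (140 + (552 + 22**2 + 47*22))**2 = (140 + (552 + 484 + 1034))**2 = (140 + 2070)**2 = 2210**2 = 4884100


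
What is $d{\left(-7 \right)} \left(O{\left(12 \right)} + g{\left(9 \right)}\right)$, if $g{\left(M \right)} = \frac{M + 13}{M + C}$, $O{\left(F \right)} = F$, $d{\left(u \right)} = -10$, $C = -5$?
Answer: $-175$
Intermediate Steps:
$g{\left(M \right)} = \frac{13 + M}{-5 + M}$ ($g{\left(M \right)} = \frac{M + 13}{M - 5} = \frac{13 + M}{-5 + M}$)
$d{\left(-7 \right)} \left(O{\left(12 \right)} + g{\left(9 \right)}\right) = - 10 \left(12 + \frac{13 + 9}{-5 + 9}\right) = - 10 \left(12 + \frac{1}{4} \cdot 22\right) = - 10 \left(12 + \frac{11}{2}\right) = \left(-10\right) \frac{35}{2} = -175$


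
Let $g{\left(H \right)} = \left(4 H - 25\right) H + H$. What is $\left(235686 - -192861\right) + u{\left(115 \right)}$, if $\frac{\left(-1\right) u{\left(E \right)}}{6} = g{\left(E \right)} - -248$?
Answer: $126219$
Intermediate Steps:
$g{\left(H \right)} = H + H \left(-25 + 4 H\right)$ ($g{\left(H \right)} = \left(4 H - 25\right) H + H = \left(-25 + 4 H\right) H + H = H \left(-25 + 4 H\right) + H = H + H \left(-25 + 4 H\right)$)
$u{\left(E \right)} = -1488 - 24 E \left(-6 + E\right)$ ($u{\left(E \right)} = - 6 \left(4 E \left(-6 + E\right) - -248\right) = - 6 \left(4 E \left(-6 + E\right) + 248\right) = - 6 \left(248 + 4 E \left(-6 + E\right)\right) = -1488 - 24 E \left(-6 + E\right)$)
$\left(235686 - -192861\right) + u{\left(115 \right)} = \left(235686 - -192861\right) - \left(1488 + 2760 \left(-6 + 115\right)\right) = \left(235686 + 192861\right) - \left(1488 + 2760 \cdot 109\right) = 428547 - 302328 = 126219$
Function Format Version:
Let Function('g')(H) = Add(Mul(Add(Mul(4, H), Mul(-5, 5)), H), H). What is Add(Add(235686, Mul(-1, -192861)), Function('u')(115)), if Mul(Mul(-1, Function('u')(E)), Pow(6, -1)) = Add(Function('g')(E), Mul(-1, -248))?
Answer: 126219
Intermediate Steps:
Function('g')(H) = Add(H, Mul(H, Add(-25, Mul(4, H)))) (Function('g')(H) = Add(Mul(Add(Mul(4, H), -25), H), H) = Add(Mul(Add(-25, Mul(4, H)), H), H) = Add(Mul(H, Add(-25, Mul(4, H))), H) = Add(H, Mul(H, Add(-25, Mul(4, H)))))
Function('u')(E) = Add(-1488, Mul(-24, E, Add(-6, E))) (Function('u')(E) = Mul(-6, Add(Mul(4, E, Add(-6, E)), Mul(-1, -248))) = Mul(-6, Add(Mul(4, E, Add(-6, E)), 248)) = Mul(-6, Add(248, Mul(4, E, Add(-6, E)))) = Add(-1488, Mul(-24, E, Add(-6, E))))
Add(Add(235686, Mul(-1, -192861)), Function('u')(115)) = Add(Add(235686, Mul(-1, -192861)), Add(-1488, Mul(-24, 115, Add(-6, 115)))) = Add(Add(235686, 192861), Add(-1488, Mul(-24, 115, 109))) = Add(428547, Add(-1488, -300840)) = Add(428547, -302328) = 126219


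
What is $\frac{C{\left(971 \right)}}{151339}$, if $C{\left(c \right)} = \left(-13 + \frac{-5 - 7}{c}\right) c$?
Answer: $- \frac{12635}{151339} \approx -0.083488$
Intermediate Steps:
$C{\left(c \right)} = c \left(-13 - \frac{12}{c}\right)$ ($C{\left(c \right)} = \left(-13 - \frac{12}{c}\right) c = c \left(-13 - \frac{12}{c}\right)$)
$\frac{C{\left(971 \right)}}{151339} = \frac{-12 - 12623}{151339} = \left(-12 - 12623\right) \frac{1}{151339} = \left(-12635\right) \frac{1}{151339} = - \frac{12635}{151339}$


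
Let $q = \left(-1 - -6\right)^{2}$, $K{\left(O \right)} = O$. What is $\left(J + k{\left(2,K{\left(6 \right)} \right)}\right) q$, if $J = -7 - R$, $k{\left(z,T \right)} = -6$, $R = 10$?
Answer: $-575$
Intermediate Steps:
$J = -17$ ($J = -7 - 10 = -17$)
$q = 25$ ($q = \left(-1 + \left(-4 + 10\right)\right)^{2} = \left(-1 + 6\right)^{2} = 5^{2} = 25$)
$\left(J + k{\left(2,K{\left(6 \right)} \right)}\right) q = \left(-17 - 6\right) 25 = \left(-23\right) 25 = -575$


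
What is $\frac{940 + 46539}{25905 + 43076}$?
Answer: $\frac{47479}{68981} \approx 0.68829$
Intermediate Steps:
$\frac{940 + 46539}{25905 + 43076} = \frac{47479}{68981}$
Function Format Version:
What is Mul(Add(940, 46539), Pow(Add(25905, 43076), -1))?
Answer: Rational(47479, 68981) ≈ 0.68829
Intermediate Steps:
Mul(Add(940, 46539), Pow(Add(25905, 43076), -1)) = Mul(47479, Pow(68981, -1)) = Mul(47479, Rational(1, 68981)) = Rational(47479, 68981)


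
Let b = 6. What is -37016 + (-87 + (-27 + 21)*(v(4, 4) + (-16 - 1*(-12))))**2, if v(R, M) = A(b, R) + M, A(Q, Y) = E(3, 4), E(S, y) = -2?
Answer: -31391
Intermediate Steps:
A(Q, Y) = -2
v(R, M) = -2 + M
-37016 + (-87 + (-27 + 21)*(v(4, 4) + (-16 - 1*(-12))))**2 = -37016 + (-87 + (-27 + 21)*((-2 + 4) + (-16 - 1*(-12))))**2 = -37016 + (-87 - 6*(2 + (-16 + 12)))**2 = -37016 + (-87 - 6*(2 - 4))**2 = -37016 + (-87 - 6*(-2))**2 = -37016 + (-87 + 12)**2 = -37016 + (-75)**2 = -37016 + 5625 = -31391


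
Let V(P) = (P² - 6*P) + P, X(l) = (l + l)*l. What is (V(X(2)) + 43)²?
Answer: 4489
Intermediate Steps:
X(l) = 2*l² (X(l) = (2*l)*l = 2*l²)
V(P) = P² - 5*P
(V(X(2)) + 43)² = ((2*2²)*(-5 + 2*2²) + 43)² = ((2*4)*(-5 + 2*4) + 43)² = (8*(-5 + 8) + 43)² = (8*3 + 43)² = (24 + 43)² = 67² = 4489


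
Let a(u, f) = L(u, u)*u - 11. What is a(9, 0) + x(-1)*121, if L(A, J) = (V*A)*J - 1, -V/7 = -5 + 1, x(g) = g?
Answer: 20271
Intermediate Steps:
V = 28 (V = -7*(-5 + 1) = -7*(-4) = 28)
L(A, J) = -1 + 28*A*J (L(A, J) = (28*A)*J - 1 = 28*A*J - 1 = -1 + 28*A*J)
a(u, f) = -11 + u*(-1 + 28*u**2) (a(u, f) = (-1 + 28*u*u)*u - 11 = (-1 + 28*u**2)*u - 11 = u*(-1 + 28*u**2) - 11 = -11 + u*(-1 + 28*u**2))
a(9, 0) + x(-1)*121 = (-11 - 1*9 + 28*9**3) - 1*121 = (-11 - 9 + 28*729) - 121 = (-11 - 9 + 20412) - 121 = 20392 - 121 = 20271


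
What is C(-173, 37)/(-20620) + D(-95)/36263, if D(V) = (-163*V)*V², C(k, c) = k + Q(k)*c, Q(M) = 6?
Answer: 2881687040613/747743060 ≈ 3853.8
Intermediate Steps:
C(k, c) = k + 6*c
D(V) = -163*V³
C(-173, 37)/(-20620) + D(-95)/36263 = (-173 + 6*37)/(-20620) - 163*(-95)³/36263 = (-173 + 222)*(-1/20620) - 163*(-857375)*(1/36263) = 49*(-1/20620) + 139752125*(1/36263) = -49/20620 + 139752125/36263 = 2881687040613/747743060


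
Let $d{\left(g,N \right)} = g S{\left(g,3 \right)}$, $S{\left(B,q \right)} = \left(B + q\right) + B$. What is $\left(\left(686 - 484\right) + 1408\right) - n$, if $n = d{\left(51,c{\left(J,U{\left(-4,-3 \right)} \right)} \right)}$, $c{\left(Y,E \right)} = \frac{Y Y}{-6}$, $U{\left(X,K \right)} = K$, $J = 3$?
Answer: $-3745$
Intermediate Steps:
$S{\left(B,q \right)} = q + 2 B$
$c{\left(Y,E \right)} = - \frac{Y^{2}}{6}$ ($c{\left(Y,E \right)} = Y^{2} \left(- \frac{1}{6}\right) = - \frac{Y^{2}}{6}$)
$d{\left(g,N \right)} = g \left(3 + 2 g\right)$
$n = 5355$ ($n = 51 \left(3 + 2 \cdot 51\right) = 51 \left(3 + 102\right) = 51 \cdot 105 = 5355$)
$\left(\left(686 - 484\right) + 1408\right) - n = \left(\left(686 - 484\right) + 1408\right) - 5355 = \left(202 + 1408\right) - 5355 = 1610 - 5355 = -3745$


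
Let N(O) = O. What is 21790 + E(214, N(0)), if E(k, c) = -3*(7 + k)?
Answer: 21127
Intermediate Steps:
E(k, c) = -21 - 3*k
21790 + E(214, N(0)) = 21790 + (-21 - 3*214) = 21790 + (-21 - 642) = 21790 - 663 = 21127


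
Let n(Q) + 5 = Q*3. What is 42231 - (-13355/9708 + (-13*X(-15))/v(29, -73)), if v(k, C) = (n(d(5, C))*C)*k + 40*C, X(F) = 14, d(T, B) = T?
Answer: 548705732023/12992540 ≈ 42232.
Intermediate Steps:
n(Q) = -5 + 3*Q (n(Q) = -5 + Q*3 = -5 + 3*Q)
v(k, C) = 40*C + 10*C*k (v(k, C) = ((-5 + 3*5)*C)*k + 40*C = ((-5 + 15)*C)*k + 40*C = (10*C)*k + 40*C = 10*C*k + 40*C = 40*C + 10*C*k)
42231 - (-13355/9708 + (-13*X(-15))/v(29, -73)) = 42231 - (-13355/9708 + (-13*14)/((10*(-73)*(4 + 29)))) = 42231 - (-13355*1/9708 - 182/(10*(-73)*33)) = 42231 - (-13355/9708 - 182/(-24090)) = 42231 - (-13355/9708 - 182*(-1/24090)) = 42231 - (-13355/9708 + 91/12045) = 42231 - 1*(-17775283/12992540) = 42231 + 17775283/12992540 = 548705732023/12992540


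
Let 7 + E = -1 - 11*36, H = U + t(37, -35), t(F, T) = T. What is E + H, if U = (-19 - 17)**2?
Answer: 857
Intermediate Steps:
U = 1296 (U = (-36)**2 = 1296)
H = 1261 (H = 1296 - 35 = 1261)
E = -404 (E = -7 + (-1 - 11*36) = -7 + (-1 - 396) = -7 - 397 = -404)
E + H = -404 + 1261 = 857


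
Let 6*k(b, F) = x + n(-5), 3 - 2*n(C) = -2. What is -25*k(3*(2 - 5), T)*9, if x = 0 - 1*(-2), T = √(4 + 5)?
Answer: -675/4 ≈ -168.75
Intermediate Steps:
n(C) = 5/2 (n(C) = 3/2 - ½*(-2) = 3/2 + 1 = 5/2)
T = 3 (T = √9 = 3)
x = 2 (x = 0 + 2 = 2)
k(b, F) = ¾ (k(b, F) = (2 + 5/2)/6 = (⅙)*(9/2) = ¾)
-25*k(3*(2 - 5), T)*9 = -25*¾*9 = -75/4*9 = -675/4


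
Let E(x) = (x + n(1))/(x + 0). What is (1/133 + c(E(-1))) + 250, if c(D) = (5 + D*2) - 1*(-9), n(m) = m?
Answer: 35113/133 ≈ 264.01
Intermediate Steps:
E(x) = (1 + x)/x (E(x) = (x + 1)/(x + 0) = (1 + x)/x)
c(D) = 14 + 2*D (c(D) = (5 + 2*D) + 9 = 14 + 2*D)
(1/133 + c(E(-1))) + 250 = (1/133 + (14 + 2*((1 - 1)/(-1)))) + 250 = (1/133 + (14 + 2*(-1*0))) + 250 = (1/133 + (14 + 2*0)) + 250 = (1/133 + (14 + 0)) + 250 = (1/133 + 14) + 250 = 1863/133 + 250 = 35113/133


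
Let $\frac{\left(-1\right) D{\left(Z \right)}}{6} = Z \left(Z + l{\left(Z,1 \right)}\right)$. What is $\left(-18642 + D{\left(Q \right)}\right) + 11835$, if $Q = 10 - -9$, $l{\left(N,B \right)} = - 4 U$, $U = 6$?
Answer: $-6237$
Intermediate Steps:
$l{\left(N,B \right)} = -24$ ($l{\left(N,B \right)} = \left(-4\right) 6 = -24$)
$Q = 19$ ($Q = 10 + 9 = 19$)
$D{\left(Z \right)} = - 6 Z \left(-24 + Z\right)$ ($D{\left(Z \right)} = - 6 Z \left(Z - 24\right) = - 6 Z \left(-24 + Z\right)$)
$\left(-18642 + D{\left(Q \right)}\right) + 11835 = \left(-18642 + 6 \cdot 19 \left(24 - 19\right)\right) + 11835 = \left(-18642 + 6 \cdot 19 \cdot 5\right) + 11835 = \left(-18642 + 570\right) + 11835 = -18072 + 11835 = -6237$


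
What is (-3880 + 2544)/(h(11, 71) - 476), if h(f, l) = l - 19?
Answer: 167/53 ≈ 3.1509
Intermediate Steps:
h(f, l) = -19 + l
(-3880 + 2544)/(h(11, 71) - 476) = (-3880 + 2544)/((-19 + 71) - 476) = -1336/(52 - 476) = -1336/(-424) = -1336*(-1/424) = 167/53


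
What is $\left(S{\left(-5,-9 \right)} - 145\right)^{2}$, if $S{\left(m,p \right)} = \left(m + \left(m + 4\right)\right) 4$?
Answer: $28561$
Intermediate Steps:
$S{\left(m,p \right)} = 16 + 8 m$ ($S{\left(m,p \right)} = \left(m + \left(4 + m\right)\right) 4 = \left(4 + 2 m\right) 4 = 16 + 8 m$)
$\left(S{\left(-5,-9 \right)} - 145\right)^{2} = \left(\left(16 + 8 \left(-5\right)\right) - 145\right)^{2} = \left(\left(16 - 40\right) - 145\right)^{2} = \left(-24 - 145\right)^{2} = \left(-169\right)^{2} = 28561$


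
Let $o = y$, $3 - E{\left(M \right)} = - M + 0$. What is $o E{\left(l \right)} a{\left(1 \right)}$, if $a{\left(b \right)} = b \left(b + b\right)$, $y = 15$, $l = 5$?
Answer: $240$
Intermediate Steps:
$E{\left(M \right)} = 3 + M$ ($E{\left(M \right)} = 3 - \left(- M + 0\right) = 3 - - M = 3 + M$)
$o = 15$
$a{\left(b \right)} = 2 b^{2}$ ($a{\left(b \right)} = b 2 b = 2 b^{2}$)
$o E{\left(l \right)} a{\left(1 \right)} = 15 \left(3 + 5\right) 2 \cdot 1^{2} = 15 \cdot 8 \cdot 2 \cdot 1 = 120 \cdot 2 = 240$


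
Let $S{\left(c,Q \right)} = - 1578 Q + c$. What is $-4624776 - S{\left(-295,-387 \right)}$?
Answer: $-5235167$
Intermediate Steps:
$S{\left(c,Q \right)} = c - 1578 Q$
$-4624776 - S{\left(-295,-387 \right)} = -4624776 - \left(-295 - -610686\right) = -4624776 - \left(-295 + 610686\right) = -4624776 - 610391 = -5235167$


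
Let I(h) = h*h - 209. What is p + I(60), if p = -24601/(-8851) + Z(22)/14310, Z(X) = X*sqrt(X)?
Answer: 30038342/8851 + 11*sqrt(22)/7155 ≈ 3393.8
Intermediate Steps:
Z(X) = X**(3/2)
I(h) = -209 + h**2 (I(h) = h**2 - 209 = -209 + h**2)
p = 24601/8851 + 11*sqrt(22)/7155 (p = -24601/(-8851) + 22**(3/2)/14310 = -24601*(-1/8851) + (22*sqrt(22))*(1/14310) = 24601/8851 + 11*sqrt(22)/7155 ≈ 2.7867)
p + I(60) = (24601/8851 + 11*sqrt(22)/7155) + (-209 + 60**2) = (24601/8851 + 11*sqrt(22)/7155) + (-209 + 3600) = (24601/8851 + 11*sqrt(22)/7155) + 3391 = 30038342/8851 + 11*sqrt(22)/7155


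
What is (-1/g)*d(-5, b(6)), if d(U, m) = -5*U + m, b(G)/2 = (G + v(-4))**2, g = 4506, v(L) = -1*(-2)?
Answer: -51/1502 ≈ -0.033955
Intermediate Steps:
v(L) = 2
b(G) = 2*(2 + G)**2 (b(G) = 2*(G + 2)**2 = 2*(2 + G)**2)
d(U, m) = m - 5*U
(-1/g)*d(-5, b(6)) = (-1/4506)*(2*(2 + 6)**2 - 5*(-5)) = (-1*1/4506)*(2*8**2 + 25) = -(2*64 + 25)/4506 = -(128 + 25)/4506 = -1/4506*153 = -51/1502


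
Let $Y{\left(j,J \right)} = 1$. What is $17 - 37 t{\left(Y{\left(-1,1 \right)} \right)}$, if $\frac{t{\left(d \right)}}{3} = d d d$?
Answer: $-94$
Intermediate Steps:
$t{\left(d \right)} = 3 d^{3}$ ($t{\left(d \right)} = 3 d d d = 3 d^{2} d = 3 d^{3}$)
$17 - 37 t{\left(Y{\left(-1,1 \right)} \right)} = 17 - 37 \cdot 3 \cdot 1^{3} = 17 - 37 \cdot 3 \cdot 1 = 17 - 111 = -94$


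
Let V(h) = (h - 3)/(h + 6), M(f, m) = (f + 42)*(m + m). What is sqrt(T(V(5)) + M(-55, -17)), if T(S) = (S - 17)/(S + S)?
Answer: sqrt(1583)/2 ≈ 19.893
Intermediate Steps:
M(f, m) = 2*m*(42 + f) (M(f, m) = (42 + f)*(2*m) = 2*m*(42 + f))
V(h) = (-3 + h)/(6 + h)
T(S) = (-17 + S)/(2*S) (T(S) = (-17 + S)/((2*S)) = (-17 + S)*(1/(2*S)) = (-17 + S)/(2*S))
sqrt(T(V(5)) + M(-55, -17)) = sqrt((-17 + (-3 + 5)/(6 + 5))/(2*(((-3 + 5)/(6 + 5)))) + 2*(-17)*(42 - 55)) = sqrt((-17 + 2/11)/(2*((2/11))) + 2*(-17)*(-13)) = sqrt((-17 + (1/11)*2)/(2*(((1/11)*2))) + 442) = sqrt((-17 + 2/11)/(2*(2/11)) + 442) = sqrt((1/2)*(11/2)*(-185/11) + 442) = sqrt(-185/4 + 442) = sqrt(1583/4) = sqrt(1583)/2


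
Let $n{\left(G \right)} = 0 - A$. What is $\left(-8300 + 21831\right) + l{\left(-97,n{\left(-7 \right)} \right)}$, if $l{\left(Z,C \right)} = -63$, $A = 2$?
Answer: $13468$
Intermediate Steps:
$n{\left(G \right)} = -2$ ($n{\left(G \right)} = 0 - 2 = -2$)
$\left(-8300 + 21831\right) + l{\left(-97,n{\left(-7 \right)} \right)} = \left(-8300 + 21831\right) - 63 = 13531 - 63 = 13468$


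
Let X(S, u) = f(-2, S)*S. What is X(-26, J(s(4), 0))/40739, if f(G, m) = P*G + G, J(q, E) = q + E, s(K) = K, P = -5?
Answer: -208/40739 ≈ -0.0051057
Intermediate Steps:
J(q, E) = E + q
f(G, m) = -4*G (f(G, m) = -5*G + G = -4*G)
X(S, u) = 8*S (X(S, u) = (-4*(-2))*S = 8*S)
X(-26, J(s(4), 0))/40739 = (8*(-26))/40739 = -208*1/40739 = -208/40739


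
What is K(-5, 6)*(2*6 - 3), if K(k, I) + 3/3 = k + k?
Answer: -99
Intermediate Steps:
K(k, I) = -1 + 2*k (K(k, I) = -1 + (k + k) = -1 + 2*k)
K(-5, 6)*(2*6 - 3) = (-1 + 2*(-5))*(2*6 - 3) = (-1 - 10)*(12 - 3) = -11*9 = -99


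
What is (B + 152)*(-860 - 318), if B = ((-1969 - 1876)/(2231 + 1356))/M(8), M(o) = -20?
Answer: -1285000685/7174 ≈ -1.7912e+5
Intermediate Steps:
B = 769/14348 (B = ((-1969 - 1876)/(2231 + 1356))/(-20) = -3845/3587*(-1/20) = 769/14348 ≈ 0.053596)
(B + 152)*(-860 - 318) = (769/14348 + 152)*(-860 - 318) = (2181665/14348)*(-1178) = -1285000685/7174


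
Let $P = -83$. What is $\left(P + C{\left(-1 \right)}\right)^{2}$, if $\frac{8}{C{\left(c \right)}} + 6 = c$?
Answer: $\frac{346921}{49} \approx 7080.0$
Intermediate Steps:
$C{\left(c \right)} = \frac{8}{-6 + c}$
$\left(P + C{\left(-1 \right)}\right)^{2} = \left(-83 + \frac{8}{-6 - 1}\right)^{2} = \left(-83 + \frac{8}{-7}\right)^{2} = \left(-83 + 8 \left(- \frac{1}{7}\right)\right)^{2} = \left(-83 - \frac{8}{7}\right)^{2} = \left(- \frac{589}{7}\right)^{2} = \frac{346921}{49}$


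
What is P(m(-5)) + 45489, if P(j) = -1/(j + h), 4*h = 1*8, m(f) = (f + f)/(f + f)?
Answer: 136466/3 ≈ 45489.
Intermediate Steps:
m(f) = 1 (m(f) = (2*f)/((2*f)) = (2*f)*(1/(2*f)) = 1)
h = 2 (h = (1*8)/4 = (¼)*8 = 2)
P(j) = -1/(2 + j) (P(j) = -1/(j + 2) = -1/(2 + j))
P(m(-5)) + 45489 = -1/(2 + 1) + 45489 = -1/3 + 45489 = -1*⅓ + 45489 = -⅓ + 45489 = 136466/3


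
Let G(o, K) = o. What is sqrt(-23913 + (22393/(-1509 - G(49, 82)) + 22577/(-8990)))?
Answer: I*sqrt(293409996077810270)/3501605 ≈ 154.69*I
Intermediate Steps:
sqrt(-23913 + (22393/(-1509 - G(49, 82)) + 22577/(-8990))) = sqrt(-23913 + (22393/(-1509 - 1*49) + 22577/(-8990))) = sqrt(-23913 + (22393/(-1509 - 49) + 22577*(-1/8990))) = sqrt(-23913 + (22393/(-1558) - 22577/8990)) = sqrt(-23913 + (22393*(-1/1558) - 22577/8990)) = sqrt(-23913 + (-22393/1558 - 22577/8990)) = sqrt(-23913 - 59122009/3501605) = sqrt(-83793002374/3501605) = I*sqrt(293409996077810270)/3501605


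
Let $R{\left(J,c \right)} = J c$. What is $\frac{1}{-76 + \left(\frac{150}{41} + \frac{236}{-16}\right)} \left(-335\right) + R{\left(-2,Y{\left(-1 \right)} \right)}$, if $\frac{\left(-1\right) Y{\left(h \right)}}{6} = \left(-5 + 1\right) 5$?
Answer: $- \frac{3372980}{14283} \approx -236.15$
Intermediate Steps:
$Y{\left(h \right)} = 120$ ($Y{\left(h \right)} = - 6 \left(-5 + 1\right) 5 = - 6 \left(\left(-4\right) 5\right) = \left(-6\right) \left(-20\right) = 120$)
$\frac{1}{-76 + \left(\frac{150}{41} + \frac{236}{-16}\right)} \left(-335\right) + R{\left(-2,Y{\left(-1 \right)} \right)} = \frac{1}{-76 + \left(\frac{150}{41} + \frac{236}{-16}\right)} \left(-335\right) - 240 = \frac{1}{-76 + \left(150 \cdot \frac{1}{41} + 236 \left(- \frac{1}{16}\right)\right)} \left(-335\right) - 240 = \frac{1}{-76 + \left(\frac{150}{41} - \frac{59}{4}\right)} \left(-335\right) - 240 = \frac{1}{-76 - \frac{1819}{164}} \left(-335\right) - 240 = \frac{1}{- \frac{14283}{164}} \left(-335\right) - 240 = \left(- \frac{164}{14283}\right) \left(-335\right) - 240 = \frac{54940}{14283} - 240 = - \frac{3372980}{14283}$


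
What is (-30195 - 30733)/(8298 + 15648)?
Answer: -30464/11973 ≈ -2.5444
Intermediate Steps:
(-30195 - 30733)/(8298 + 15648) = -60928/23946 = -60928*1/23946 = -30464/11973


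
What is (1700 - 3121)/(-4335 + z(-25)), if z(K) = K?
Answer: 1421/4360 ≈ 0.32592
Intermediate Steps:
(1700 - 3121)/(-4335 + z(-25)) = (1700 - 3121)/(-4335 - 25) = -1421/(-4360) = -1421*(-1/4360) = 1421/4360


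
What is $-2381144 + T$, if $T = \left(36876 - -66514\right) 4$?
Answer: $-1967584$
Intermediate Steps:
$T = 413560$ ($T = \left(36876 + 66514\right) 4 = 103390 \cdot 4 = 413560$)
$-2381144 + T = -2381144 + 413560 = -1967584$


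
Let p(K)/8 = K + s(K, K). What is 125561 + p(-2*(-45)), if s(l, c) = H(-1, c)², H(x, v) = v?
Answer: 191081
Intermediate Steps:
s(l, c) = c²
p(K) = 8*K + 8*K² (p(K) = 8*(K + K²) = 8*K + 8*K²)
125561 + p(-2*(-45)) = 125561 + 8*(-2*(-45))*(1 - 2*(-45)) = 125561 + 8*(-1*(-90))*(1 - 1*(-90)) = 125561 + 8*90*(1 + 90) = 125561 + 8*90*91 = 125561 + 65520 = 191081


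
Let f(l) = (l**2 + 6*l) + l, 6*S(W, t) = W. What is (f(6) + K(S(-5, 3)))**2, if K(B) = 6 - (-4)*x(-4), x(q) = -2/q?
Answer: 7396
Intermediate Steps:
S(W, t) = W/6
f(l) = l**2 + 7*l
K(B) = 8 (K(B) = 6 - (-4)*(-2/(-4)) = 6 - (-4)*(-2*(-1/4)) = 6 - (-4)/2 = 6 - 1*(-2) = 6 + 2 = 8)
(f(6) + K(S(-5, 3)))**2 = (6*(7 + 6) + 8)**2 = (6*13 + 8)**2 = (78 + 8)**2 = 86**2 = 7396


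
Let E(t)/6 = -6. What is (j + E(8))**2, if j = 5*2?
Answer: 676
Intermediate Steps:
E(t) = -36 (E(t) = 6*(-6) = -36)
j = 10
(j + E(8))**2 = (10 - 36)**2 = (-26)**2 = 676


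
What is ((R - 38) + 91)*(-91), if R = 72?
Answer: -11375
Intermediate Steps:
((R - 38) + 91)*(-91) = ((72 - 38) + 91)*(-91) = (34 + 91)*(-91) = 125*(-91) = -11375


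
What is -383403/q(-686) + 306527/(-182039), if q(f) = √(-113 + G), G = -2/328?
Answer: -1241/737 + 766806*I*√759853/18533 ≈ -1.6839 + 36067.0*I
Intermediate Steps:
G = -1/164 (G = -2*1/328 = -1/164 ≈ -0.0060976)
q(f) = I*√759853/82 (q(f) = √(-113 - 1/164) = √(-18533/164) = I*√759853/82)
-383403/q(-686) + 306527/(-182039) = -383403*(-2*I*√759853/18533) + 306527/(-182039) = -(-766806)*I*√759853/18533 + 306527*(-1/182039) = 766806*I*√759853/18533 - 1241/737 = -1241/737 + 766806*I*√759853/18533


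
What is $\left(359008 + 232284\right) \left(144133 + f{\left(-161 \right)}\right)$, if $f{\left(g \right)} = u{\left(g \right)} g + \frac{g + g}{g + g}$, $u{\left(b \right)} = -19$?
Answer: $87034043356$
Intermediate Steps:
$f{\left(g \right)} = 1 - 19 g$ ($f{\left(g \right)} = - 19 g + \frac{g + g}{g + g} = - 19 g + \frac{2 g}{2 g} = - 19 g + 2 g \frac{1}{2 g} = - 19 g + 1 = 1 - 19 g$)
$\left(359008 + 232284\right) \left(144133 + f{\left(-161 \right)}\right) = \left(359008 + 232284\right) \left(144133 + \left(1 - -3059\right)\right) = 591292 \left(144133 + \left(1 + 3059\right)\right) = 591292 \left(144133 + 3060\right) = 591292 \cdot 147193 = 87034043356$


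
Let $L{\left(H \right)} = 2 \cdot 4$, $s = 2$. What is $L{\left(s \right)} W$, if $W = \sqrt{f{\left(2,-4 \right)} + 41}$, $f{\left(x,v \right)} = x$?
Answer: $8 \sqrt{43} \approx 52.46$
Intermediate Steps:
$L{\left(H \right)} = 8$
$W = \sqrt{43}$ ($W = \sqrt{2 + 41} = \sqrt{43} \approx 6.5574$)
$L{\left(s \right)} W = 8 \sqrt{43}$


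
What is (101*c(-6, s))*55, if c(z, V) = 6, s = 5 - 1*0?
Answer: 33330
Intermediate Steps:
s = 5 (s = 5 + 0 = 5)
(101*c(-6, s))*55 = (101*6)*55 = 606*55 = 33330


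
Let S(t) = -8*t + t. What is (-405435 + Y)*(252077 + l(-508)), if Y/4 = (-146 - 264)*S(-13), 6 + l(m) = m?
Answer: -139535707025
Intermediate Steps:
S(t) = -7*t
l(m) = -6 + m
Y = -149240 (Y = 4*((-146 - 264)*(-7*(-13))) = 4*(-410*91) = 4*(-37310) = -149240)
(-405435 + Y)*(252077 + l(-508)) = (-405435 - 149240)*(252077 + (-6 - 508)) = -554675*(252077 - 514) = -554675*251563 = -139535707025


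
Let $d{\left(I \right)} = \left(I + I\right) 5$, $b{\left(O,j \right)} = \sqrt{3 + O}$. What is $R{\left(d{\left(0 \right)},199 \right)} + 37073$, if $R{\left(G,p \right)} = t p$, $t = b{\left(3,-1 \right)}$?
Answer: $37073 + 199 \sqrt{6} \approx 37560.0$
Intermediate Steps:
$t = \sqrt{6}$ ($t = \sqrt{3 + 3} = \sqrt{6} \approx 2.4495$)
$d{\left(I \right)} = 10 I$ ($d{\left(I \right)} = 2 I 5 = 10 I$)
$R{\left(G,p \right)} = p \sqrt{6}$ ($R{\left(G,p \right)} = \sqrt{6} p = p \sqrt{6}$)
$R{\left(d{\left(0 \right)},199 \right)} + 37073 = 199 \sqrt{6} + 37073 = 37073 + 199 \sqrt{6}$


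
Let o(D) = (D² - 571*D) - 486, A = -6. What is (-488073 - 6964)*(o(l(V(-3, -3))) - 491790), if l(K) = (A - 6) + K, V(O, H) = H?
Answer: 239343458982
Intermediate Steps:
l(K) = -12 + K (l(K) = (-6 - 6) + K = -12 + K)
o(D) = -486 + D² - 571*D
(-488073 - 6964)*(o(l(V(-3, -3))) - 491790) = (-488073 - 6964)*((-486 + (-12 - 3)² - 571*(-12 - 3)) - 491790) = -495037*((-486 + (-15)² - 571*(-15)) - 491790) = -495037*((-486 + 225 + 8565) - 491790) = -495037*(8304 - 491790) = -495037*(-483486) = 239343458982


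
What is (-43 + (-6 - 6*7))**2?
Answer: 8281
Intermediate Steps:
(-43 + (-6 - 6*7))**2 = (-43 + (-6 - 42))**2 = (-43 - 48)**2 = (-91)**2 = 8281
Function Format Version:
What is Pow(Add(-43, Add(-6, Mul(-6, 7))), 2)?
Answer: 8281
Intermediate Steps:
Pow(Add(-43, Add(-6, Mul(-6, 7))), 2) = Pow(Add(-43, Add(-6, -42)), 2) = Pow(Add(-43, -48), 2) = Pow(-91, 2) = 8281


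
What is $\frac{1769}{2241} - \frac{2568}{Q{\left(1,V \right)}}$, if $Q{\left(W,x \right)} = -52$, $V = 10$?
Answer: $\frac{1461719}{29133} \approx 50.174$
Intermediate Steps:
$\frac{1769}{2241} - \frac{2568}{Q{\left(1,V \right)}} = \frac{1769}{2241} - \frac{2568}{-52} = 1769 \cdot \frac{1}{2241} - - \frac{642}{13} = \frac{1769}{2241} + \frac{642}{13} = \frac{1461719}{29133}$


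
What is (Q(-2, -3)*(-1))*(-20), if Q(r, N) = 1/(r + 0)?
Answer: -10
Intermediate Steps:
Q(r, N) = 1/r
(Q(-2, -3)*(-1))*(-20) = (-1/(-2))*(-20) = -1/2*(-1)*(-20) = (1/2)*(-20) = -10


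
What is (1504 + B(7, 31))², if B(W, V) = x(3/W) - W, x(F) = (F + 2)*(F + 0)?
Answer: 5388147216/2401 ≈ 2.2441e+6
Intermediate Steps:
x(F) = F*(2 + F) (x(F) = (2 + F)*F = F*(2 + F))
B(W, V) = -W + 3*(2 + 3/W)/W (B(W, V) = (3/W)*(2 + 3/W) - W = 3*(2 + 3/W)/W - W = -W + 3*(2 + 3/W)/W)
(1504 + B(7, 31))² = (1504 + (-1*7 + 6/7 + 9/7²))² = (1504 + (-7 + 6*(⅐) + 9*(1/49)))² = (1504 + (-7 + 6/7 + 9/49))² = (1504 - 292/49)² = (73404/49)² = 5388147216/2401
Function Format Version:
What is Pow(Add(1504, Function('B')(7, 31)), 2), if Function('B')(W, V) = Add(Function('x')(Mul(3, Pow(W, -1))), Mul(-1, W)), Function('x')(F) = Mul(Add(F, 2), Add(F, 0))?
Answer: Rational(5388147216, 2401) ≈ 2.2441e+6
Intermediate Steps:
Function('x')(F) = Mul(F, Add(2, F)) (Function('x')(F) = Mul(Add(2, F), F) = Mul(F, Add(2, F)))
Function('B')(W, V) = Add(Mul(-1, W), Mul(3, Pow(W, -1), Add(2, Mul(3, Pow(W, -1))))) (Function('B')(W, V) = Add(Mul(Mul(3, Pow(W, -1)), Add(2, Mul(3, Pow(W, -1)))), Mul(-1, W)) = Add(Mul(3, Pow(W, -1), Add(2, Mul(3, Pow(W, -1)))), Mul(-1, W)) = Add(Mul(-1, W), Mul(3, Pow(W, -1), Add(2, Mul(3, Pow(W, -1))))))
Pow(Add(1504, Function('B')(7, 31)), 2) = Pow(Add(1504, Add(Mul(-1, 7), Mul(6, Pow(7, -1)), Mul(9, Pow(7, -2)))), 2) = Pow(Add(1504, Add(-7, Mul(6, Rational(1, 7)), Mul(9, Rational(1, 49)))), 2) = Pow(Add(1504, Add(-7, Rational(6, 7), Rational(9, 49))), 2) = Pow(Add(1504, Rational(-292, 49)), 2) = Pow(Rational(73404, 49), 2) = Rational(5388147216, 2401)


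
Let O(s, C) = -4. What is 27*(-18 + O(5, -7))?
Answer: -594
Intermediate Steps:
27*(-18 + O(5, -7)) = 27*(-18 - 4) = 27*(-22) = -594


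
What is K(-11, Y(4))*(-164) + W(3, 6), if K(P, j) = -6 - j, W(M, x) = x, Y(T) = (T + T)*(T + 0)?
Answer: 6238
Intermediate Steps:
Y(T) = 2*T² (Y(T) = (2*T)*T = 2*T²)
K(-11, Y(4))*(-164) + W(3, 6) = (-6 - 2*4²)*(-164) + 6 = (-6 - 2*16)*(-164) + 6 = (-6 - 1*32)*(-164) + 6 = (-6 - 32)*(-164) + 6 = -38*(-164) + 6 = 6232 + 6 = 6238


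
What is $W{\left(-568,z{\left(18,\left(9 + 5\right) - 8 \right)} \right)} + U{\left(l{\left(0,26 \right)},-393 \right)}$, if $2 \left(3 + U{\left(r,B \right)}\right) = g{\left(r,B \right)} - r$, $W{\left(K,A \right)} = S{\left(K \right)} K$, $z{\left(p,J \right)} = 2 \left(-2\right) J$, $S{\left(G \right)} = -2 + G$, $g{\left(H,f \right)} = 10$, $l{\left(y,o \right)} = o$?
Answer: $323749$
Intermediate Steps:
$z{\left(p,J \right)} = - 4 J$
$W{\left(K,A \right)} = K \left(-2 + K\right)$ ($W{\left(K,A \right)} = \left(-2 + K\right) K = K \left(-2 + K\right)$)
$U{\left(r,B \right)} = 2 - \frac{r}{2}$ ($U{\left(r,B \right)} = -3 + \frac{10 - r}{2} = -3 - \left(-5 + \frac{r}{2}\right) = 2 - \frac{r}{2}$)
$W{\left(-568,z{\left(18,\left(9 + 5\right) - 8 \right)} \right)} + U{\left(l{\left(0,26 \right)},-393 \right)} = - 568 \left(-2 - 568\right) + \left(2 - 13\right) = \left(-568\right) \left(-570\right) + \left(2 - 13\right) = 323760 - 11 = 323749$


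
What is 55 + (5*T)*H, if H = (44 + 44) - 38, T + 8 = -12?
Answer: -4945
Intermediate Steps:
T = -20 (T = -8 - 12 = -20)
H = 50 (H = 88 - 38 = 50)
55 + (5*T)*H = 55 + (5*(-20))*50 = 55 - 100*50 = 55 - 5000 = -4945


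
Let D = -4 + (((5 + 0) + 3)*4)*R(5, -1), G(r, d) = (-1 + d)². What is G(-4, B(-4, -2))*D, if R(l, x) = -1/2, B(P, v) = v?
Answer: -180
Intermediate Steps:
R(l, x) = -½ (R(l, x) = -1*½ = -½)
D = -20 (D = -4 + (((5 + 0) + 3)*4)*(-½) = -4 + ((5 + 3)*4)*(-½) = -4 + (8*4)*(-½) = -4 + 32*(-½) = -4 - 16 = -20)
G(-4, B(-4, -2))*D = (-1 - 2)²*(-20) = (-3)²*(-20) = 9*(-20) = -180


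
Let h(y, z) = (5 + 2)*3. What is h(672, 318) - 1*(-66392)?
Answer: 66413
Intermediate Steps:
h(y, z) = 21 (h(y, z) = 7*3 = 21)
h(672, 318) - 1*(-66392) = 21 - 1*(-66392) = 21 + 66392 = 66413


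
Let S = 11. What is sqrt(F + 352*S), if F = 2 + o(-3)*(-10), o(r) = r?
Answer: 8*sqrt(61) ≈ 62.482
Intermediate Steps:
F = 32 (F = 2 - 3*(-10) = 2 + 30 = 32)
sqrt(F + 352*S) = sqrt(32 + 352*11) = sqrt(32 + 3872) = sqrt(3904) = 8*sqrt(61)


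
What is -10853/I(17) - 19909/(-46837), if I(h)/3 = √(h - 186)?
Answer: 19909/46837 + 10853*I/39 ≈ 0.42507 + 278.28*I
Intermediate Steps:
I(h) = 3*√(-186 + h) (I(h) = 3*√(h - 186) = 3*√(-186 + h))
-10853/I(17) - 19909/(-46837) = -10853*1/(3*√(-186 + 17)) - 19909/(-46837) = -10853*(-I/39) - 19909*(-1/46837) = -10853*(-I/39) + 19909/46837 = -(-10853)*I/39 + 19909/46837 = 10853*I/39 + 19909/46837 = 19909/46837 + 10853*I/39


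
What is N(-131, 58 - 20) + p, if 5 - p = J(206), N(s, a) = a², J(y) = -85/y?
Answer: 298579/206 ≈ 1449.4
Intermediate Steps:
p = 1115/206 (p = 5 - (-85)/206 = 5 - 1*(-85/206) = 5 + 85/206 = 1115/206 ≈ 5.4126)
N(-131, 58 - 20) + p = (58 - 20)² + 1115/206 = 38² + 1115/206 = 1444 + 1115/206 = 298579/206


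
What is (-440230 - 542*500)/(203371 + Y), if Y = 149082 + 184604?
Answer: -711230/537057 ≈ -1.3243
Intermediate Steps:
Y = 333686
(-440230 - 542*500)/(203371 + Y) = (-440230 - 542*500)/(203371 + 333686) = (-440230 - 271000)/537057 = -711230*1/537057 = -711230/537057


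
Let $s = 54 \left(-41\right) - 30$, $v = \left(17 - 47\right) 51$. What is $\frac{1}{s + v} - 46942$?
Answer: $- \frac{177159109}{3774} \approx -46942.0$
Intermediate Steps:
$v = -1530$ ($v = \left(-30\right) 51 = -1530$)
$s = -2244$ ($s = -2214 - 30 = -2244$)
$\frac{1}{s + v} - 46942 = \frac{1}{-2244 - 1530} - 46942 = \frac{1}{-3774} - 46942 = - \frac{1}{3774} - 46942 = - \frac{177159109}{3774}$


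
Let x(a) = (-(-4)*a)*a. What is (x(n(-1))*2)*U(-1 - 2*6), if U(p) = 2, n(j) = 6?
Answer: 576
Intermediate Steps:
x(a) = 4*a² (x(a) = (4*a)*a = 4*a²)
(x(n(-1))*2)*U(-1 - 2*6) = ((4*6²)*2)*2 = ((4*36)*2)*2 = (144*2)*2 = 288*2 = 576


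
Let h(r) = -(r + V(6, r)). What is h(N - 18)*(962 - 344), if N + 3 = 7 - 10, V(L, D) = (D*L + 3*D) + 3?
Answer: 146466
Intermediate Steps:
V(L, D) = 3 + 3*D + D*L (V(L, D) = (3*D + D*L) + 3 = 3 + 3*D + D*L)
N = -6 (N = -3 + (7 - 10) = -3 - 3 = -6)
h(r) = -3 - 10*r (h(r) = -(r + (3 + 3*r + r*6)) = -(r + (3 + 3*r + 6*r)) = -(r + (3 + 9*r)) = -(3 + 10*r) = -3 - 10*r)
h(N - 18)*(962 - 344) = (-3 - 10*(-6 - 18))*(962 - 344) = (-3 - 10*(-24))*618 = (-3 + 240)*618 = 237*618 = 146466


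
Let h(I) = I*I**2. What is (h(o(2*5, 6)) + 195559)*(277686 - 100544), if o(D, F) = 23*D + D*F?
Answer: 4354957950378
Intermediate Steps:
h(I) = I**3
(h(o(2*5, 6)) + 195559)*(277686 - 100544) = (((2*5)*(23 + 6))**3 + 195559)*(277686 - 100544) = ((10*29)**3 + 195559)*177142 = (290**3 + 195559)*177142 = (24389000 + 195559)*177142 = 24584559*177142 = 4354957950378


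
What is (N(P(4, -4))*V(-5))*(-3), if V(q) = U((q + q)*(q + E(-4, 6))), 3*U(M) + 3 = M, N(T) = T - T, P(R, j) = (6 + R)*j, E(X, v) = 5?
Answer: 0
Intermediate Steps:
P(R, j) = j*(6 + R)
N(T) = 0
U(M) = -1 + M/3
V(q) = -1 + 2*q*(5 + q)/3 (V(q) = -1 + ((q + q)*(q + 5))/3 = -1 + ((2*q)*(5 + q))/3 = -1 + (2*q*(5 + q))/3 = -1 + 2*q*(5 + q)/3)
(N(P(4, -4))*V(-5))*(-3) = (0*(-1 + (⅔)*(-5)*(5 - 5)))*(-3) = (0*(-1 + (⅔)*(-5)*0))*(-3) = (0*(-1 + 0))*(-3) = (0*(-1))*(-3) = 0*(-3) = 0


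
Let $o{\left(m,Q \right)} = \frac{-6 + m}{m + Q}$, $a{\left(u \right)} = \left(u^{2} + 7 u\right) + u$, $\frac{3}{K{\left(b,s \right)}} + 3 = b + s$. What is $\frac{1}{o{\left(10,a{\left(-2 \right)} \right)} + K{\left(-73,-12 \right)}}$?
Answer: $- \frac{88}{179} \approx -0.49162$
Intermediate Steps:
$K{\left(b,s \right)} = \frac{3}{-3 + b + s}$ ($K{\left(b,s \right)} = \frac{3}{-3 + \left(b + s\right)} = \frac{3}{-3 + b + s}$)
$a{\left(u \right)} = u^{2} + 8 u$
$o{\left(m,Q \right)} = \frac{-6 + m}{Q + m}$
$\frac{1}{o{\left(10,a{\left(-2 \right)} \right)} + K{\left(-73,-12 \right)}} = \frac{1}{\frac{-6 + 10}{- 2 \left(8 - 2\right) + 10} + \frac{3}{-3 - 73 - 12}} = \frac{1}{\frac{1}{\left(-2\right) 6 + 10} \cdot 4 + \frac{3}{-88}} = \frac{1}{\frac{1}{-12 + 10} \cdot 4 + 3 \left(- \frac{1}{88}\right)} = \frac{1}{\frac{1}{-2} \cdot 4 - \frac{3}{88}} = \frac{1}{\left(- \frac{1}{2}\right) 4 - \frac{3}{88}} = \frac{1}{-2 - \frac{3}{88}} = \frac{1}{- \frac{179}{88}} = - \frac{88}{179}$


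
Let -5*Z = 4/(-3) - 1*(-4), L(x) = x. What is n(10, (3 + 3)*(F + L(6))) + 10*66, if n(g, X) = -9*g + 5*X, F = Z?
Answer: 734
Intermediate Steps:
Z = -8/15 (Z = -(4/(-3) - 1*(-4))/5 = -(4*(-⅓) + 4)/5 = -(-4/3 + 4)/5 = -⅕*8/3 = -8/15 ≈ -0.53333)
F = -8/15 ≈ -0.53333
n(10, (3 + 3)*(F + L(6))) + 10*66 = (-9*10 + 5*((3 + 3)*(-8/15 + 6))) + 10*66 = (-90 + 5*(6*(82/15))) + 660 = (-90 + 5*(164/5)) + 660 = (-90 + 164) + 660 = 74 + 660 = 734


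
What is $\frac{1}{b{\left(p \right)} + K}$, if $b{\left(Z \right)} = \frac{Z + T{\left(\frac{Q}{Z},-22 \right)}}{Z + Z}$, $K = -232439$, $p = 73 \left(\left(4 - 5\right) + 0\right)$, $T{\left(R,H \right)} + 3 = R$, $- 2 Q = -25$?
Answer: $- \frac{21316}{4954658603} \approx -4.3022 \cdot 10^{-6}$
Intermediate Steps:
$Q = \frac{25}{2}$ ($Q = \left(- \frac{1}{2}\right) \left(-25\right) = \frac{25}{2} \approx 12.5$)
$T{\left(R,H \right)} = -3 + R$
$p = -73$ ($p = 73 \left(-1 + 0\right) = 73 \left(-1\right) = -73$)
$b{\left(Z \right)} = \frac{-3 + Z + \frac{25}{2 Z}}{2 Z}$ ($b{\left(Z \right)} = \frac{Z - \left(3 - \frac{25}{2 Z}\right)}{Z + Z} = \frac{-3 + Z + \frac{25}{2 Z}}{2 Z}$)
$\frac{1}{b{\left(p \right)} + K} = \frac{1}{\frac{25 + 2 \left(-73\right) \left(-3 - 73\right)}{4 \cdot 5329} - 232439} = \frac{1}{\frac{1}{4} \cdot \frac{1}{5329} \left(25 + 2 \left(-73\right) \left(-76\right)\right) - 232439} = \frac{1}{\frac{1}{4} \cdot \frac{1}{5329} \left(25 + 11096\right) - 232439} = \frac{1}{\frac{1}{4} \cdot \frac{1}{5329} \cdot 11121 - 232439} = \frac{1}{\frac{11121}{21316} - 232439} = \frac{1}{- \frac{4954658603}{21316}} = - \frac{21316}{4954658603}$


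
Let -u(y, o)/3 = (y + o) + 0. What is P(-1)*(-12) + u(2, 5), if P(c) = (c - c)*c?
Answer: -21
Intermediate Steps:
P(c) = 0 (P(c) = 0*c = 0)
u(y, o) = -3*o - 3*y (u(y, o) = -3*((y + o) + 0) = -3*((o + y) + 0) = -3*(o + y) = -3*o - 3*y)
P(-1)*(-12) + u(2, 5) = 0*(-12) + (-3*5 - 3*2) = 0 + (-15 - 6) = 0 - 21 = -21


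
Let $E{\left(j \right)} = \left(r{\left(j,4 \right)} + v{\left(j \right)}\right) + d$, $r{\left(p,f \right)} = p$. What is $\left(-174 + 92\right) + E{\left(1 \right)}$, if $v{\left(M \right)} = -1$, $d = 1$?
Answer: $-81$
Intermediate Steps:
$E{\left(j \right)} = j$ ($E{\left(j \right)} = \left(j - 1\right) + 1 = \left(-1 + j\right) + 1 = j$)
$\left(-174 + 92\right) + E{\left(1 \right)} = \left(-174 + 92\right) + 1 = -82 + 1 = -81$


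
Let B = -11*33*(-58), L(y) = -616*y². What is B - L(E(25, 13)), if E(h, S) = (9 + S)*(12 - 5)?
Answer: 14630110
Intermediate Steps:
E(h, S) = 63 + 7*S (E(h, S) = (9 + S)*7 = 63 + 7*S)
B = 21054 (B = -363*(-58) = 21054)
B - L(E(25, 13)) = 21054 - (-616)*(63 + 7*13)² = 21054 - (-616)*(63 + 91)² = 21054 - (-616)*154² = 21054 - (-616)*23716 = 21054 - 1*(-14609056) = 21054 + 14609056 = 14630110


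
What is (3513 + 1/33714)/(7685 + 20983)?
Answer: 118437283/966512952 ≈ 0.12254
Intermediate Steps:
(3513 + 1/33714)/(7685 + 20983) = (3513 + 1/33714)/28668 = (118437283/33714)*(1/28668) = 118437283/966512952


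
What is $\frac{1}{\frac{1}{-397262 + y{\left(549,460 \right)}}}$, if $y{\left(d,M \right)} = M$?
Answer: $-396802$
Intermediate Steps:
$\frac{1}{\frac{1}{-397262 + y{\left(549,460 \right)}}} = \frac{1}{\frac{1}{-397262 + 460}} = \frac{1}{\frac{1}{-396802}} = \frac{1}{- \frac{1}{396802}} = -396802$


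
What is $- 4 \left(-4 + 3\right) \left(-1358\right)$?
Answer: $-5432$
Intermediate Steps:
$- 4 \left(-4 + 3\right) \left(-1358\right) = \left(-4\right) \left(-1\right) \left(-1358\right) = 4 \left(-1358\right) = -5432$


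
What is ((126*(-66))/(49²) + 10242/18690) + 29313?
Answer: 4473744738/152635 ≈ 29310.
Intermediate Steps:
((126*(-66))/(49²) + 10242/18690) + 29313 = (-8316/2401 + 10242*(1/18690)) + 29313 = (-8316*1/2401 + 1707/3115) + 29313 = (-1188/343 + 1707/3115) + 29313 = -445017/152635 + 29313 = 4473744738/152635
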